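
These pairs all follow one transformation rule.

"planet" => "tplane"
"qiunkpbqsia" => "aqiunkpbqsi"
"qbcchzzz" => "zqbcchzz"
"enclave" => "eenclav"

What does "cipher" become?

rciphe

What's happening: move the last character to the front.
On "cipher" that produces "rciphe".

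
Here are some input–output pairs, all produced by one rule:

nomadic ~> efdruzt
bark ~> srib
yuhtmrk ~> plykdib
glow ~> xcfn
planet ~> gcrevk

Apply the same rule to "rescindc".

Looking at the pairs, the operation is to shift every letter 9 places backward in the alphabet (wrapping around).
Doing the same to "rescindc": "ivjtzeut".

ivjtzeut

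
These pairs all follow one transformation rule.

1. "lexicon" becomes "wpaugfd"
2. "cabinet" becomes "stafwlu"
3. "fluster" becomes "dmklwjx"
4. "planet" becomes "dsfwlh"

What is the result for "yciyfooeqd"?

The transformation: move the first character to the end, then shift every letter 8 places backward in the alphabet (wrapping around).
Working it through for "yciyfooeqd": intermediate "ciyfooeqdy", final "uaqxggwivq".
(Check on "lexicon": → "exiconl" → "wpaugfd" ✓)

uaqxggwivq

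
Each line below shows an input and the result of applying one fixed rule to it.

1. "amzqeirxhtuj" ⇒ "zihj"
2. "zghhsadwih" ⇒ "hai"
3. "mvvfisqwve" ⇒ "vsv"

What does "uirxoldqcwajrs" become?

The transformation: keep one character in every 3, starting at position 3 (positions 3rd, 6th, 9th, ...).
On "uirxoldqcwajrs" that produces "rlcj".

rlcj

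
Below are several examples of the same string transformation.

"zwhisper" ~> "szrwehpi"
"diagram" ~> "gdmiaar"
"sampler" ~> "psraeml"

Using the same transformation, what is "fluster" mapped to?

sfrleut

What's happening: take characters alternately from the front and the back (1st, last, 2nd, 2nd-last, ...), then move the last character to the front.
On "fluster": the first step gives "frleuts", and the second then gives "sfrleut".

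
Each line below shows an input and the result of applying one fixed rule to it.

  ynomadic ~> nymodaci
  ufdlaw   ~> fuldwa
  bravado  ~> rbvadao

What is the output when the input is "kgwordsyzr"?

Looking at the pairs, the operation is to swap each adjacent pair of characters (1↔2, 3↔4, ...).
Doing the same to "kgwordsyzr": "gkowdrysrz".

gkowdrysrz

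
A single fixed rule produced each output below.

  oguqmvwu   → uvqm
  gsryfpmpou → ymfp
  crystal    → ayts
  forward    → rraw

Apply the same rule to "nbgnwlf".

In each case the input is transformed by: take characters alternately from the front and the back (1st, last, 2nd, 2nd-last, ...), then keep only the last 4 characters.
Doing the same to "nbgnwlf": "lgwn".

lgwn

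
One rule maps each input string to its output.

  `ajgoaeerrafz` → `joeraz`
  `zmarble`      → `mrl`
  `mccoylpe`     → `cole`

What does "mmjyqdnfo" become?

The pattern: keep every other character starting from the second (positions 2nd, 4th, 6th, ...).
"mmjyqdnfo" → "mydf".

mydf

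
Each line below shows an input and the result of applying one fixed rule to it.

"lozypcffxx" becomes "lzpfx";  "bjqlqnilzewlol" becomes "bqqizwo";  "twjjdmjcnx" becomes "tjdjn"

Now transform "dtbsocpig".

dbopg

In each case the input is transformed by: keep every other character starting from the first (positions 1st, 3rd, 5th, ...).
Applying that to "dtbsocpig" gives "dbopg".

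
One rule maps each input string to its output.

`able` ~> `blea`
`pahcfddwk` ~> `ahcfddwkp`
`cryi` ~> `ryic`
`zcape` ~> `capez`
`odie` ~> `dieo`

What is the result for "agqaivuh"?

Each output is the input with this applied: move the first character to the end.
Applying that to "agqaivuh" gives "gqaivuha".

gqaivuha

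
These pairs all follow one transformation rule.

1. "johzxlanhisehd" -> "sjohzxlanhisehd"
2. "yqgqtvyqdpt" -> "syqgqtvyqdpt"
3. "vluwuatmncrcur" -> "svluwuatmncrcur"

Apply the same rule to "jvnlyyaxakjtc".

sjvnlyyaxakjtc

The rule is to prepend "s".
For "jvnlyyaxakjtc" the result is "sjvnlyyaxakjtc".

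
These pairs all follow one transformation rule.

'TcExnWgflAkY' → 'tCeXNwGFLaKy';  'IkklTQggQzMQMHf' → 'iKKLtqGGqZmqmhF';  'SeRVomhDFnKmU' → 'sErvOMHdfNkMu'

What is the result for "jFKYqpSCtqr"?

Each output is the input with this applied: flip the case of every letter.
So "jFKYqpSCtqr" becomes "JfkyQPscTQR".

JfkyQPscTQR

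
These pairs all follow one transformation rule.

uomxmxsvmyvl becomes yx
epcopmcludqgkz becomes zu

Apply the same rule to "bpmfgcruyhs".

yu

Each output is the input with this applied: sort the characters into reverse alphabetical order, then keep only the first 2 characters.
For "bpmfgcruyhs" the result is "yu".
(Check on "uomxmxsvmyvl": → "yxxvvusommml" → "yx" ✓)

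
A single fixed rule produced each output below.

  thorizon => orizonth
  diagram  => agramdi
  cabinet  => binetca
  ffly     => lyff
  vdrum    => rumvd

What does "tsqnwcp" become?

What's happening: move the first 2 characters to the end (rotate left by 2).
On "tsqnwcp" that produces "qnwcpts".

qnwcpts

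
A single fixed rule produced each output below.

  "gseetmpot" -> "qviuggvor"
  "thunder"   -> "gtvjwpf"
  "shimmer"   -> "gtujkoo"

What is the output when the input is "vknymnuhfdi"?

Looking at the pairs, the operation is to shift every letter 2 places forward in the alphabet (wrapping around), then move the last 2 characters to the front (rotate right by 2).
Applying both steps to "vknymnuhfdi": "xmpaopwjhfk", then "fkxmpaopwjh".

fkxmpaopwjh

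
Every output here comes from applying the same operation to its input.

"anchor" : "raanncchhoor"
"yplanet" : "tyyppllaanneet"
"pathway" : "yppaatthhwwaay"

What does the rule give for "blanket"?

The pattern: double every character, then move the last character to the front.
Applying that to "blanket" gives "tbbllaannkkeet".

tbbllaannkkeet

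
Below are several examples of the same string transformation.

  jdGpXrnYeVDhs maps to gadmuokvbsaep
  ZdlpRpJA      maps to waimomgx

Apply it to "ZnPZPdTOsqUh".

Rule — shift every letter 3 places backward in the alphabet (wrapping around), then convert every letter to lowercase.
On "ZnPZPdTOsqUh" that produces "wkmwmaqlpnre".

wkmwmaqlpnre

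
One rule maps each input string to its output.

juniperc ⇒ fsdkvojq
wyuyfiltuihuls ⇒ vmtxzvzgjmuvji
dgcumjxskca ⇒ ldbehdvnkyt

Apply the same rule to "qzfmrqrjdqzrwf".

The transformation: shift every letter 1 place forward in the alphabet (wrapping around), then move the last 3 characters to the front (rotate right by 3).
"qzfmrqrjdqzrwf" → "ragnsrskerasxg" → "sxgragnsrskera".

sxgragnsrskera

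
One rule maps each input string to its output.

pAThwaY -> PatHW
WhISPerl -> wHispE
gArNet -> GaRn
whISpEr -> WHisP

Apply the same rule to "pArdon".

PaRD

In each case the input is transformed by: delete the last 2 characters, then flip the case of every letter.
Applying both steps to "pArdon": "pArd", then "PaRD".
(Check on "WhISPerl": → "WhISPe" → "wHispE" ✓)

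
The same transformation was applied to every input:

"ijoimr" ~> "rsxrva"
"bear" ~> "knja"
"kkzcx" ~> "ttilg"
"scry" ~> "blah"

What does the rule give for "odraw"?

xmajf

What's happening: shift every letter 9 places forward in the alphabet (wrapping around).
Applying that to "odraw" gives "xmajf".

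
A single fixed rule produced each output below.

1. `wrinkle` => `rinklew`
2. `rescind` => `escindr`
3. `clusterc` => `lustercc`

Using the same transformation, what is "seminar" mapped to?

eminars

Looking at the pairs, the operation is to move the first character to the end.
On "seminar" that produces "eminars".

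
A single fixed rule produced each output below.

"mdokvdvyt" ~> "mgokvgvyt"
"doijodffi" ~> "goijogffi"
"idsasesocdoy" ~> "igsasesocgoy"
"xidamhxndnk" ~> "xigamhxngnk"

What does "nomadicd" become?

nomagicg

Rule — replace every "d" with "g".
Doing the same to "nomadicd": "nomagicg".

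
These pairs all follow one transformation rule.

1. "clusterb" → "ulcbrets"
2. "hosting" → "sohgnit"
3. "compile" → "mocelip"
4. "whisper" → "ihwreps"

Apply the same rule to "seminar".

The transformation: reverse the string, then move the last 3 characters to the front (rotate right by 3).
For "seminar", step one produces "ranimes"; step two turns that into "mesrani".

mesrani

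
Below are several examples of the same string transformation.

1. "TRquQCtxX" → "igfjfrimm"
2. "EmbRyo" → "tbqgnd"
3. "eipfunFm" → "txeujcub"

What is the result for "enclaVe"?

What's happening: shift every letter 11 places backward in the alphabet (wrapping around), then convert every letter to lowercase.
On "enclaVe" that produces "tcrapkt".
(Check on "eipfunFm": → "txeujcUb" → "txeujcub" ✓)

tcrapkt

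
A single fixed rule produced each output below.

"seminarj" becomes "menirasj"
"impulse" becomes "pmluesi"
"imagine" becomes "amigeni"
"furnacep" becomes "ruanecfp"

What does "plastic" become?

altscip

In each case the input is transformed by: move the first character to the end, then swap each adjacent pair of characters (1↔2, 3↔4, ...).
Applying both steps to "plastic": "lasticp", then "altscip".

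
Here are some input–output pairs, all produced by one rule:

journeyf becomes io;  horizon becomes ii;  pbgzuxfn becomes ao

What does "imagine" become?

ua

The pattern: shift every letter 6 places backward in the alphabet (wrapping around), then keep only the vowels.
"imagine" → "ua".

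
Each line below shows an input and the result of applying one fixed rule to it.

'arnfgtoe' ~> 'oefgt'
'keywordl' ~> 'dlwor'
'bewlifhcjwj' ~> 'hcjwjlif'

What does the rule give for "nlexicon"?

onxic

The pattern: delete the first 3 characters, then move the first 3 characters to the end (rotate left by 3).
"nlexicon" → "xicon" → "onxic".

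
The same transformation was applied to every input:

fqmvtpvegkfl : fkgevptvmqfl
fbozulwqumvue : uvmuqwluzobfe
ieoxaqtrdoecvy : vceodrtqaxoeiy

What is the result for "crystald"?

latsyrcd

The transformation: reverse the string, then move the first character to the end.
"crystald" → "latsyrcd".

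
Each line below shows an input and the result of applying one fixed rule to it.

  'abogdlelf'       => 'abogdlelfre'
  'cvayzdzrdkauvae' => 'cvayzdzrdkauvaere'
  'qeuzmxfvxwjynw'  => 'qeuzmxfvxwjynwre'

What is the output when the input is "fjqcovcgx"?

In each case the input is transformed by: append "re".
On "fjqcovcgx" that produces "fjqcovcgxre".

fjqcovcgxre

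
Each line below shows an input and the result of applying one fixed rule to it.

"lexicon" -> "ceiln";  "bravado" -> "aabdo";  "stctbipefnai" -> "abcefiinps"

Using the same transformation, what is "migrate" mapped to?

The transformation: sort the characters into alphabetical order, then delete the last 2 characters.
Starting from "migrate": after the first operation, "aegimrt"; after the second, "aegim".
(Check on "bravado": → "aabdorv" → "aabdo" ✓)

aegim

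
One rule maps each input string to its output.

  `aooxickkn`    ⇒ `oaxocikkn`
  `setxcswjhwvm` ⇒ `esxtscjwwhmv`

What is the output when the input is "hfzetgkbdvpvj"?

fhezgtbkvdvpj

The transformation: swap each adjacent pair of characters (1↔2, 3↔4, ...).
So "hfzetgkbdvpvj" becomes "fhezgtbkvdvpj".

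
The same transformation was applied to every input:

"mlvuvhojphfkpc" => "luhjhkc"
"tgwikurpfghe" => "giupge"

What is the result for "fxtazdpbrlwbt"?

xadblb

Rule — keep every other character starting from the second (positions 2nd, 4th, 6th, ...).
For "fxtazdpbrlwbt" the result is "xadblb".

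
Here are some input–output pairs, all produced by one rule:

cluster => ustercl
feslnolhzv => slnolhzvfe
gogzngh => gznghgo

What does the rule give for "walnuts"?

The transformation: move the first 2 characters to the end (rotate left by 2).
So "walnuts" becomes "lnutswa".

lnutswa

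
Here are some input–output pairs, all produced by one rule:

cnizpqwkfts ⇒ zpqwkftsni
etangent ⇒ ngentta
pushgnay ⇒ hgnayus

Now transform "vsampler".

Each output is the input with this applied: delete the first character, then move the first 2 characters to the end (rotate left by 2).
For "vsampler", step one produces "sampler"; step two turns that into "mplersa".

mplersa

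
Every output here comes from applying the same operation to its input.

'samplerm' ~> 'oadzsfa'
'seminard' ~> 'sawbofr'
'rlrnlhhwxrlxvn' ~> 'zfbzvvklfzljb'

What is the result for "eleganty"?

Looking at the pairs, the operation is to delete the first character, then shift every letter 12 places backward in the alphabet (wrapping around).
For "eleganty", step one produces "leganty"; step two turns that into "zsuobhm".

zsuobhm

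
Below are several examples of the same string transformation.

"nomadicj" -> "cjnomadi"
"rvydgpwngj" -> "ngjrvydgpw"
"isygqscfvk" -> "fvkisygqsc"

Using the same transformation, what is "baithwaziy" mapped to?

ziybaithwa

What's happening: swap the front and back halves of the string, then move the first 2 characters to the end (rotate left by 2).
On "baithwaziy" that produces "ziybaithwa".
(Check on "rvydgpwngj": → "pwngjrvydg" → "ngjrvydgpw" ✓)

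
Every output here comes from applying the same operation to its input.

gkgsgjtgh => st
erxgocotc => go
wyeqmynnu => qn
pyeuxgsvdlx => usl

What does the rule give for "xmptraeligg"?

teg

The pattern: delete the first 2 characters, then keep one character in every 3, starting at position 2 (positions 2nd, 5th, 8th, ...).
"xmptraeligg" → "ptraeligg" → "teg".
(Check on "pyeuxgsvdlx": → "euxgsvdlx" → "usl" ✓)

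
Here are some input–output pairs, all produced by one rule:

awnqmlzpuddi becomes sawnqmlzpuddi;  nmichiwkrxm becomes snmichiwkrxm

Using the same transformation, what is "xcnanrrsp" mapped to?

sxcnanrrsp

The rule is to prepend "s".
So "xcnanrrsp" becomes "sxcnanrrsp".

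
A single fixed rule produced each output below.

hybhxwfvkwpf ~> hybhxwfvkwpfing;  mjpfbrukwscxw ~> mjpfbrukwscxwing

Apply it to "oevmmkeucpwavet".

oevmmkeucpwaveting

In each case the input is transformed by: append "ing".
"oevmmkeucpwavet" → "oevmmkeucpwaveting".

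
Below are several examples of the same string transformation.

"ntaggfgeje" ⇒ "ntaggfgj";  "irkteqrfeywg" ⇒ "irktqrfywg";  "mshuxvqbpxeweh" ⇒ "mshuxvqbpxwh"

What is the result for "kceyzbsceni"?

The rule is to remove every "e".
Doing the same to "kceyzbsceni": "kcyzbscni".

kcyzbscni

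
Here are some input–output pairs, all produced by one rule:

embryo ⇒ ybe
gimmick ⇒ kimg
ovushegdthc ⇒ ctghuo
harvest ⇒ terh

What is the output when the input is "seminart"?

rnms

Rule — keep every other character starting from the first (positions 1st, 3rd, 5th, ...), then reverse the string.
For "seminart", step one produces "smnr"; step two turns that into "rnms".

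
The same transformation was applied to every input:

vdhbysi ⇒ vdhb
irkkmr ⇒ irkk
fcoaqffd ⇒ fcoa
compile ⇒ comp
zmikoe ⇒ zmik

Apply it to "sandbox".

In each case the input is transformed by: keep only the first 4 characters.
So "sandbox" becomes "sand".

sand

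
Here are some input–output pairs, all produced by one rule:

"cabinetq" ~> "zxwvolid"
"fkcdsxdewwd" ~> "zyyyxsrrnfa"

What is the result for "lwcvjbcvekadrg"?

zyxxwvrqqmgfeb

The rule is to shift every letter 5 places backward in the alphabet (wrapping around), then sort the characters into reverse alphabetical order.
Working it through for "lwcvjbcvekadrg": intermediate "grxqewxqzfvymb", final "zyxxwvrqqmgfeb".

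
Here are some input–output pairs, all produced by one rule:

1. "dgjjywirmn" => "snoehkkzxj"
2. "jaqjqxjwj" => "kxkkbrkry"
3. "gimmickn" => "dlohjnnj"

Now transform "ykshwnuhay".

Looking at the pairs, the operation is to shift every letter 1 place forward in the alphabet (wrapping around), then move the last 3 characters to the front (rotate right by 3).
Starting from "ykshwnuhay": after the first operation, "zltixovibz"; after the second, "ibzzltixov".

ibzzltixov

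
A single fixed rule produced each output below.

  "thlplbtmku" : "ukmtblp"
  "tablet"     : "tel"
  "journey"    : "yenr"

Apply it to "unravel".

leva

Looking at the pairs, the operation is to reverse the string, then delete the last 3 characters.
Starting from "unravel": after the first operation, "levarnu"; after the second, "leva".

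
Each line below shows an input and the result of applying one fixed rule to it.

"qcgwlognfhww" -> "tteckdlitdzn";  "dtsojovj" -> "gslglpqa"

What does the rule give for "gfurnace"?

In each case the input is transformed by: reverse the string, then shift every letter 3 places backward in the alphabet (wrapping around).
Applying that to "gfurnace" gives "bzxkorcd".

bzxkorcd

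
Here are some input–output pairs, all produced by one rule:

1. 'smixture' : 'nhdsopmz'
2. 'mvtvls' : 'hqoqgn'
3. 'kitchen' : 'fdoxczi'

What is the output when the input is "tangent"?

In each case the input is transformed by: shift every letter 5 places backward in the alphabet (wrapping around).
So "tangent" becomes "ovibzio".

ovibzio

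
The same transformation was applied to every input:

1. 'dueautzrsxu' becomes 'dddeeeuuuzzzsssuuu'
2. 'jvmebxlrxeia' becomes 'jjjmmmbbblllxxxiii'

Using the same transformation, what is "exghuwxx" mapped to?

The transformation: keep every other character starting from the first (positions 1st, 3rd, 5th, ...), then repeat every character 3 times.
Starting from "exghuwxx": after the first operation, "egux"; after the second, "eeeggguuuxxx".

eeeggguuuxxx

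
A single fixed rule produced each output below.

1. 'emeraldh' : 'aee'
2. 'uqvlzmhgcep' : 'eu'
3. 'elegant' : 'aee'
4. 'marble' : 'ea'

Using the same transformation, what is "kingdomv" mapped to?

oi

What's happening: move the first 3 characters to the end (rotate left by 3), then keep only the vowels.
For "kingdomv", step one produces "gdomvkin"; step two turns that into "oi".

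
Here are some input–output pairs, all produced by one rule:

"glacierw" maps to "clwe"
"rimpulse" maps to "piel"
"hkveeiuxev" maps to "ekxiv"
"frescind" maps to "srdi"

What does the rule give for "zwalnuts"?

Looking at the pairs, the operation is to keep every other character starting from the second (positions 2nd, 4th, 6th, ...), then swap each adjacent pair of characters (1↔2, 3↔4, ...).
Applying both steps to "zwalnuts": "wlus", then "lwsu".

lwsu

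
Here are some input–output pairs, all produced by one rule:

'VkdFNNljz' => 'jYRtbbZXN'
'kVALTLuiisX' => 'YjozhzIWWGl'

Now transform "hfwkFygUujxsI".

The pattern: shift every letter 12 places backward in the alphabet (wrapping around), then flip the case of every letter.
On "hfwkFygUujxsI": the first step gives "vtkyTmuIixlgW", and the second then gives "VTKYtMUiIXLGw".

VTKYtMUiIXLGw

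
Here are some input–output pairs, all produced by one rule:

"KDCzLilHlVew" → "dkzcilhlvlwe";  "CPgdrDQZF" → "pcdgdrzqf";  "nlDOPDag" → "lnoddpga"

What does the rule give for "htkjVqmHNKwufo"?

The transformation: swap each adjacent pair of characters (1↔2, 3↔4, ...), then convert every letter to lowercase.
For "htkjVqmHNKwufo", step one produces "thjkqVHmKNuwof"; step two turns that into "thjkqvhmknuwof".

thjkqvhmknuwof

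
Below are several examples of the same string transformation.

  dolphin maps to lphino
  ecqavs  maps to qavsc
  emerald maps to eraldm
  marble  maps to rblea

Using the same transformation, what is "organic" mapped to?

ganicr

The rule is to delete the first character, then move the first character to the end.
Applying both steps to "organic": "rganic", then "ganicr".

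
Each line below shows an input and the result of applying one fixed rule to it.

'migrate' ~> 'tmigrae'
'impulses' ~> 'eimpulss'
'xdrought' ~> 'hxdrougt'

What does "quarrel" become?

The transformation: move the last character to the front, then swap the first and last characters.
Applying that to "quarrel" gives "equarrl".

equarrl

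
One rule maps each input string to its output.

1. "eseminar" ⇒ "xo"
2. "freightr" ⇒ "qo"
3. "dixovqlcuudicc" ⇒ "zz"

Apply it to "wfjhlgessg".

In each case the input is transformed by: shift every letter 3 places backward in the alphabet (wrapping around), then keep only the last 2 characters.
"wfjhlgessg" → "tcgeidbppd" → "pd".

pd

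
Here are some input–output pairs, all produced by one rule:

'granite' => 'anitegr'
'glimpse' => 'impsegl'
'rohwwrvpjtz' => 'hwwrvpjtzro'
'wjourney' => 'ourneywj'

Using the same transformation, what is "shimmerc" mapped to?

immercsh

What's happening: move the first 2 characters to the end (rotate left by 2).
On "shimmerc" that produces "immercsh".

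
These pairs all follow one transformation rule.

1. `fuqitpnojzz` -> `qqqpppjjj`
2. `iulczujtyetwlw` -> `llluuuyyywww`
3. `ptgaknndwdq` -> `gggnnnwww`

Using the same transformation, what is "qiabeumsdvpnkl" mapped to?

Looking at the pairs, the operation is to keep one character in every 3, starting at position 3 (positions 3rd, 6th, 9th, ...), then repeat every character 3 times.
For "qiabeumsdvpnkl", step one produces "audn"; step two turns that into "aaauuudddnnn".
(Check on "iulczujtyetwlw": → "luyw" → "llluuuyyywww" ✓)

aaauuudddnnn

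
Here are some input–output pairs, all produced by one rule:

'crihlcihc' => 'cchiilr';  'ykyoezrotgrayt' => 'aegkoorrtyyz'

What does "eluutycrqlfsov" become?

The pattern: delete the last 2 characters, then sort the characters into alphabetical order.
Working it through for "eluutycrqlfsov": intermediate "eluutycrqlfs", final "cefllqrstuuy".
(Check on "crihlcihc": → "crihlci" → "cchiilr" ✓)

cefllqrstuuy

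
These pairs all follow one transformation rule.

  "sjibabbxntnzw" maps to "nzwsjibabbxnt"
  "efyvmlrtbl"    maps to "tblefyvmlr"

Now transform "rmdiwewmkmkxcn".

xcnrmdiwewmkmk

What's happening: move the last 3 characters to the front (rotate right by 3).
Doing the same to "rmdiwewmkmkxcn": "xcnrmdiwewmkmk".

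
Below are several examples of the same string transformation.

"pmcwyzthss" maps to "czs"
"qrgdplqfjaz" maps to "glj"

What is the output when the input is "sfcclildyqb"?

ciy

Looking at the pairs, the operation is to keep one character in every 3, starting at position 3 (positions 3rd, 6th, 9th, ...).
So "sfcclildyqb" becomes "ciy".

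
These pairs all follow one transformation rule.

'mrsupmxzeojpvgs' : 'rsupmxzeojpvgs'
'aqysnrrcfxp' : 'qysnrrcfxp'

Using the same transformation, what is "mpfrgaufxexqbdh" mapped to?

pfrgaufxexqbdh

Rule — delete the first character.
Doing the same to "mpfrgaufxexqbdh": "pfrgaufxexqbdh".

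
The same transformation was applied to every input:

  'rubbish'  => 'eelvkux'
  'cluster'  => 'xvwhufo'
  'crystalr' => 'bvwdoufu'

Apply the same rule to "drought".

rxjkwgu

The pattern: shift every letter 3 places forward in the alphabet (wrapping around), then move the first 2 characters to the end (rotate left by 2).
"drought" → "gurxjkw" → "rxjkwgu".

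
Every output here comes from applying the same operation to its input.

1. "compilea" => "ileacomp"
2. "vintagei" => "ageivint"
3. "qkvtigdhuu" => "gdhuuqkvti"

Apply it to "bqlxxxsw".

The transformation: swap the front and back halves of the string.
For "bqlxxxsw" the result is "xxswbqlx".

xxswbqlx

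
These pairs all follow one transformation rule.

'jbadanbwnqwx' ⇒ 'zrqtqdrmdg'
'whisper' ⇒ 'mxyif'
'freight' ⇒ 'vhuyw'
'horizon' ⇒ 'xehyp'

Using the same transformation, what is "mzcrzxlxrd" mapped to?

What's happening: delete the last 2 characters, then shift every letter 10 places backward in the alphabet (wrapping around).
For "mzcrzxlxrd" the result is "cpshpnbn".

cpshpnbn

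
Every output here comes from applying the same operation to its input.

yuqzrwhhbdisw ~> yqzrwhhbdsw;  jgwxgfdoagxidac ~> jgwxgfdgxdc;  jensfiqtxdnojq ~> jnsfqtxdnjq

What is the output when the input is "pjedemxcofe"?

pjdmxcf

The rule is to remove every vowel.
Doing the same to "pjedemxcofe": "pjdmxcf".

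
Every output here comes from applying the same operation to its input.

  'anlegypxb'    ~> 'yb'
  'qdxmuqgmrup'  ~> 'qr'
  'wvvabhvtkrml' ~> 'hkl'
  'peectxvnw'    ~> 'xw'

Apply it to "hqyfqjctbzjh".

jbh

Rule — keep one character in every 3, starting at position 3 (positions 3rd, 6th, 9th, ...), then delete the first character.
Applying that to "hqyfqjctbzjh" gives "jbh".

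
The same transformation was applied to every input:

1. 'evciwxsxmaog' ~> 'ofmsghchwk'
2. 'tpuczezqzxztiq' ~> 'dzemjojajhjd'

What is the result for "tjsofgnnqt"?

dtcypqxx

The transformation: delete the last 2 characters, then shift every letter 10 places forward in the alphabet (wrapping around).
Doing the same to "tjsofgnnqt": "dtcypqxx".
(Check on "tpuczezqzxztiq": → "tpuczezqzxzt" → "dzemjojajhjd" ✓)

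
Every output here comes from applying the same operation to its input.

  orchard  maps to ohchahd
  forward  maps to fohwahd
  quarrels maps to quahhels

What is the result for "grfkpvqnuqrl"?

Each output is the input with this applied: replace every "r" with "h".
For "grfkpvqnuqrl" the result is "ghfkpvqnuqhl".

ghfkpvqnuqhl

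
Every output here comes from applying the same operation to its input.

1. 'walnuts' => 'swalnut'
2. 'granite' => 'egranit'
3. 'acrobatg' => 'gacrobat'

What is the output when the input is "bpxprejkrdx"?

The pattern: move the last character to the front.
Doing the same to "bpxprejkrdx": "xbpxprejkrd".

xbpxprejkrd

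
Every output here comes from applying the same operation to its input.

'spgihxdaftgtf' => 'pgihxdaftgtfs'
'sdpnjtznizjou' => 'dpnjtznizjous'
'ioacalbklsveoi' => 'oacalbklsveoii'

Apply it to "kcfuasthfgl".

In each case the input is transformed by: move the first character to the end.
For "kcfuasthfgl" the result is "cfuasthfglk".

cfuasthfglk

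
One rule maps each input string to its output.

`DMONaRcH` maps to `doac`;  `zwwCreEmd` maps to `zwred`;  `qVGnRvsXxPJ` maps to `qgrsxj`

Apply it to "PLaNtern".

patr

The rule is to keep every other character starting from the first (positions 1st, 3rd, 5th, ...), then convert every letter to lowercase.
Applying both steps to "PLaNtern": "Patr", then "patr".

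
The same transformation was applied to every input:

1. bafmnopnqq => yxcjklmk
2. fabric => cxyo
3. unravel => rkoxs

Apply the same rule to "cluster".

zirpq

The rule is to shift every letter 3 places backward in the alphabet (wrapping around), then delete the last 2 characters.
Doing the same to "cluster": "zirpq".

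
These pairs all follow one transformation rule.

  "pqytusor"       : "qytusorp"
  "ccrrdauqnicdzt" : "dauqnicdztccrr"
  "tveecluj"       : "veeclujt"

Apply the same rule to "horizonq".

orizonqh

The pattern: move the last 3 characters to the front (rotate right by 3), then swap the front and back halves of the string.
On "horizonq" that produces "orizonqh".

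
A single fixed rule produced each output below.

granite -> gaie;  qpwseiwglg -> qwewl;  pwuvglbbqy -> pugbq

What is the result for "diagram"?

Rule — keep every other character starting from the first (positions 1st, 3rd, 5th, ...).
On "diagram" that produces "darm".

darm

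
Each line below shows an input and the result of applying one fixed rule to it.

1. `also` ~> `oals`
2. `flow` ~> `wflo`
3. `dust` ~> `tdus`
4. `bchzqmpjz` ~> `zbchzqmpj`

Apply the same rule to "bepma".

abepm

The pattern: move the last character to the front.
Doing the same to "bepma": "abepm".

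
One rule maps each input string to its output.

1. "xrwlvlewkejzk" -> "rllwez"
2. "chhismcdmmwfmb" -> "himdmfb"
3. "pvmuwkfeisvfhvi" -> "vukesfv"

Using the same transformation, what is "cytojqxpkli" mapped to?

yoqpl

Rule — keep every other character starting from the second (positions 2nd, 4th, 6th, ...).
"cytojqxpkli" → "yoqpl".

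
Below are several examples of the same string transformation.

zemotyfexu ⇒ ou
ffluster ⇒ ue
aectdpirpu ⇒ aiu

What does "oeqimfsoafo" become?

In each case the input is transformed by: keep one character in every 3, starting at position 1 (positions 1st, 4th, 7th, ...), then keep only the vowels.
Working it through for "oeqimfsoafo": intermediate "oisf", final "oi".

oi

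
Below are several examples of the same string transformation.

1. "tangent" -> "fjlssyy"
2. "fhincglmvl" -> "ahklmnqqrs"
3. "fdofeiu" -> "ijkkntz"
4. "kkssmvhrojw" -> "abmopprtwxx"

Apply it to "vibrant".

The pattern: shift every letter 5 places forward in the alphabet (wrapping around), then sort the characters into alphabetical order.
Applying both steps to "vibrant": "angwfsy", then "afgnswy".

afgnswy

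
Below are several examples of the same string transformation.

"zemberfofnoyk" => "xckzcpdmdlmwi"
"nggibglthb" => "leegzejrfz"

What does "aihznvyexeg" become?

ygfxltwcvce

The rule is to shift every letter 2 places backward in the alphabet (wrapping around).
Applying that to "aihznvyexeg" gives "ygfxltwcvce".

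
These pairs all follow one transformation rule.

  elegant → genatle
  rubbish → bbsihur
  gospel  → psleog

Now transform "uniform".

In each case the input is transformed by: swap each adjacent pair of characters (1↔2, 3↔4, ...), then move the first 2 characters to the end (rotate left by 2).
Applying both steps to "uniform": "nufirom", then "firomnu".

firomnu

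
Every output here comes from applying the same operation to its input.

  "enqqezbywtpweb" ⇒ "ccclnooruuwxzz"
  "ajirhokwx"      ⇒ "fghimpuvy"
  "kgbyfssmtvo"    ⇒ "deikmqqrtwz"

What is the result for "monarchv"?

afklmpty

Each output is the input with this applied: shift every letter 2 places backward in the alphabet (wrapping around), then sort the characters into alphabetical order.
On "monarchv": the first step gives "kmlypaft", and the second then gives "afklmpty".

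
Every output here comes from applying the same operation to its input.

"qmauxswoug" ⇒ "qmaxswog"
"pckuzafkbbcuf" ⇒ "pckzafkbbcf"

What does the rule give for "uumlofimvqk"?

mlofimvqk

The pattern: remove every "u".
Applying that to "uumlofimvqk" gives "mlofimvqk".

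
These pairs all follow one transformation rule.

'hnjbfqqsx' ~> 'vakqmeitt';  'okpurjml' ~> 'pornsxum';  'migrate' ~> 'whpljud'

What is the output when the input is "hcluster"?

What's happening: move the last 2 characters to the front (rotate right by 2), then shift every letter 3 places forward in the alphabet (wrapping around).
Working it through for "hcluster": intermediate "erhclust", final "hukfoxvw".

hukfoxvw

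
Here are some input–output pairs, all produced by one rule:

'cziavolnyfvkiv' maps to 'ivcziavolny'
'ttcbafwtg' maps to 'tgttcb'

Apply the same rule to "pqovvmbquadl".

dlpqovvmb

Each output is the input with this applied: move the last 2 characters to the front (rotate right by 2), then delete the last 3 characters.
Applying both steps to "pqovvmbquadl": "dlpqovvmbqua", then "dlpqovvmb".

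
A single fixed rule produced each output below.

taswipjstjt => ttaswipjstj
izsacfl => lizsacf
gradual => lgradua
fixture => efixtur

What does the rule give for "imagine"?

eimagin

Looking at the pairs, the operation is to move the last character to the front.
For "imagine" the result is "eimagin".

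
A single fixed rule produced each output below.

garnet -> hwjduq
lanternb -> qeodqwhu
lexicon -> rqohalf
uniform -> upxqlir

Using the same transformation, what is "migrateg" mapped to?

The rule is to shift every letter 3 places forward in the alphabet (wrapping around), then move the last 2 characters to the front (rotate right by 2).
Starting from "migrateg": after the first operation, "pljudwhj"; after the second, "hjpljudw".

hjpljudw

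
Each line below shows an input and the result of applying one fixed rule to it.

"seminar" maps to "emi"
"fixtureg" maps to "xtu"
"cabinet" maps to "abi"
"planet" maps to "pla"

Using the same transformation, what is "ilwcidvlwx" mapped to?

idv

The transformation: move the last 3 characters to the front (rotate right by 3), then keep only the last 3 characters.
For "ilwcidvlwx" the result is "idv".
(Check on "planet": → "netpla" → "pla" ✓)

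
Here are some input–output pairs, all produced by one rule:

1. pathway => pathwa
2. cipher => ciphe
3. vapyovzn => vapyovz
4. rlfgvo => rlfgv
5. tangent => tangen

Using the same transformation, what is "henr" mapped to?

Looking at the pairs, the operation is to delete the last character.
For "henr" the result is "hen".

hen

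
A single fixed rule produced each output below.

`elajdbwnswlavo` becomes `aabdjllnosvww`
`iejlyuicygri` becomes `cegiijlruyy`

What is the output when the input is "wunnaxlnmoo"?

Each output is the input with this applied: delete the first character, then sort the characters into alphabetical order.
Starting from "wunnaxlnmoo": after the first operation, "unnaxlnmoo"; after the second, "almnnnooux".
(Check on "elajdbwnswlavo": → "lajdbwnswlavo" → "aabdjllnosvww" ✓)

almnnnooux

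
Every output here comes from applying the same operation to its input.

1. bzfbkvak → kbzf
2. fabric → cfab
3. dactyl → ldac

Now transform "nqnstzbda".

In each case the input is transformed by: move the last character to the front, then keep only the first 4 characters.
On "nqnstzbda": the first step gives "anqnstzbd", and the second then gives "anqn".

anqn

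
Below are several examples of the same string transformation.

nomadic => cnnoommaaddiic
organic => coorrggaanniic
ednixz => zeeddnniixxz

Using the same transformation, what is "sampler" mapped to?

Looking at the pairs, the operation is to double every character, then move the last character to the front.
Applying both steps to "sampler": "ssaammpplleerr", then "rssaammpplleer".

rssaammpplleer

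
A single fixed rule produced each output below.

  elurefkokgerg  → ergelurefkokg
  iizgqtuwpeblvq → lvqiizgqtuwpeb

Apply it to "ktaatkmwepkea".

keaktaatkmwep

Looking at the pairs, the operation is to move the last 3 characters to the front (rotate right by 3).
On "ktaatkmwepkea" that produces "keaktaatkmwep".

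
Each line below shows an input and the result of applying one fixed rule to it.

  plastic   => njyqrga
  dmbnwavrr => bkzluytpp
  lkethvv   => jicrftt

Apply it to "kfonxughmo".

idmlvsefkm

The rule is to shift every letter 2 places backward in the alphabet (wrapping around).
Applying that to "kfonxughmo" gives "idmlvsefkm".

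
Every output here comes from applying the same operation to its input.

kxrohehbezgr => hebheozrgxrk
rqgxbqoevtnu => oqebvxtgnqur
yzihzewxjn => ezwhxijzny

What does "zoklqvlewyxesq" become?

elwvyqxleksoqz

Looking at the pairs, the operation is to swap the front and back halves of the string, then take characters alternately from the front and the back (1st, last, 2nd, 2nd-last, ...).
On "zoklqvlewyxesq" that produces "elwvyqxleksoqz".
(Check on "yzihzewxjn": → "ewxjnyzihz" → "ezwhxijzny" ✓)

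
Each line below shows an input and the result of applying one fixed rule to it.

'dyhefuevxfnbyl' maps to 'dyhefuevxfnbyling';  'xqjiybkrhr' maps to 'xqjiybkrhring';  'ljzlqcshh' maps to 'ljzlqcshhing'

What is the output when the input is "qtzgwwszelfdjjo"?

The pattern: append "ing".
"qtzgwwszelfdjjo" → "qtzgwwszelfdjjoing".

qtzgwwszelfdjjoing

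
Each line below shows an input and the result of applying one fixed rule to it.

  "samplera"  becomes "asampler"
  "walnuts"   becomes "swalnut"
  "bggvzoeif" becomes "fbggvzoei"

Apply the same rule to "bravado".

obravad

The pattern: move the last character to the front.
So "bravado" becomes "obravad".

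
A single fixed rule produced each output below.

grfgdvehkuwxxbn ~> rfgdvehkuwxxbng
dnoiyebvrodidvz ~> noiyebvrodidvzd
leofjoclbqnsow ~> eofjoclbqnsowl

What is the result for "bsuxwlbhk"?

suxwlbhkb

The transformation: move the first character to the end.
On "bsuxwlbhk" that produces "suxwlbhkb".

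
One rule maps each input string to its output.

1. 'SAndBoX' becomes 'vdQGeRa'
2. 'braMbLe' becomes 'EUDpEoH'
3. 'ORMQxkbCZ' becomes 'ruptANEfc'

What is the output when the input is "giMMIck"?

JLpplFN

Looking at the pairs, the operation is to flip the case of every letter, then shift every letter 3 places forward in the alphabet (wrapping around).
"giMMIck" → "JLpplFN".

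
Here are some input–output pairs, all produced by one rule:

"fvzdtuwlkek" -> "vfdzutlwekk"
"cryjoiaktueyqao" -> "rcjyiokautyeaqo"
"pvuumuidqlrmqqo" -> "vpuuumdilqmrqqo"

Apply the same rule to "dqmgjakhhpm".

In each case the input is transformed by: swap each adjacent pair of characters (1↔2, 3↔4, ...).
For "dqmgjakhhpm" the result is "qdgmajhkphm".

qdgmajhkphm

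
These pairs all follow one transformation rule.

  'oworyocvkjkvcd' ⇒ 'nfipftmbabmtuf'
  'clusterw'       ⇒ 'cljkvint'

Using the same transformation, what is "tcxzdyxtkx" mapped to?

The transformation: move the first character to the end, then shift every letter 9 places backward in the alphabet (wrapping around).
Applying that to "tcxzdyxtkx" gives "toqupokbok".

toqupokbok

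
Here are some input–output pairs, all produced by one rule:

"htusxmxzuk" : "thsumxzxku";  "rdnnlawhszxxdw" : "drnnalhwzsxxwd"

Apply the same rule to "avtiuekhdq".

vaiteuhkqd

In each case the input is transformed by: swap each adjacent pair of characters (1↔2, 3↔4, ...).
Doing the same to "avtiuekhdq": "vaiteuhkqd".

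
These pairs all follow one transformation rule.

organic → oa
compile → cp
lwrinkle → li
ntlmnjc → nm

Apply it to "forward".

fw

The rule is to move the last 2 characters to the front (rotate right by 2), then keep one character in every 3, starting at position 3 (positions 3rd, 6th, 9th, ...).
Working it through for "forward": intermediate "rdforwa", final "fw".
(Check on "organic": → "icorgan" → "oa" ✓)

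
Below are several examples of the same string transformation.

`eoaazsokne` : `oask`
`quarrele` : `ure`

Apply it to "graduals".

rda

The transformation: delete the last character, then keep every other character starting from the second (positions 2nd, 4th, 6th, ...).
Applying both steps to "graduals": "gradual", then "rda".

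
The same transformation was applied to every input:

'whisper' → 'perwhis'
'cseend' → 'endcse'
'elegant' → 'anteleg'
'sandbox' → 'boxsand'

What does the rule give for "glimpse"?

pseglim

Rule — move the last 3 characters to the front (rotate right by 3).
For "glimpse" the result is "pseglim".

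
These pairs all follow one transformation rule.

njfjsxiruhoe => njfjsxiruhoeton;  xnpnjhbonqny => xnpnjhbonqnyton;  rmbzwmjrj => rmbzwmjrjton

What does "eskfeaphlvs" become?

eskfeaphlvston

The transformation: append "ton".
Doing the same to "eskfeaphlvs": "eskfeaphlvston".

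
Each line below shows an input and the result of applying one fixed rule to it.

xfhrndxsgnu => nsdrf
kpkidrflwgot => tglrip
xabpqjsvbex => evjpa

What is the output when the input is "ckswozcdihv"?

In each case the input is transformed by: keep every other character starting from the second (positions 2nd, 4th, 6th, ...), then reverse the string.
"ckswozcdihv" → "hdzwk".

hdzwk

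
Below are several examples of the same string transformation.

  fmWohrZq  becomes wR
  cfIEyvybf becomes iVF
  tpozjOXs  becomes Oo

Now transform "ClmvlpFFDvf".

Each output is the input with this applied: keep one character in every 3, starting at position 3 (positions 3rd, 6th, 9th, ...), then flip the case of every letter.
"ClmvlpFFDvf" → "mpD" → "MPd".

MPd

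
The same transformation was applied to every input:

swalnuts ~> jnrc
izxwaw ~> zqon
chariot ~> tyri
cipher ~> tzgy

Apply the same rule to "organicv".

fixr

In each case the input is transformed by: shift every letter 9 places backward in the alphabet (wrapping around), then keep only the first 4 characters.
"organicv" → "fixreztm" → "fixr".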